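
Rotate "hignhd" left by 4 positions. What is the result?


Input: "hignhd", rotate left by 4
First 4 characters: "hign"
Remaining characters: "hd"
Concatenate remaining + first: "hd" + "hign" = "hdhign"

hdhign


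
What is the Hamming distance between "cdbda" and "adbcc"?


Comparing "cdbda" and "adbcc" position by position:
  Position 0: 'c' vs 'a' => differ
  Position 1: 'd' vs 'd' => same
  Position 2: 'b' vs 'b' => same
  Position 3: 'd' vs 'c' => differ
  Position 4: 'a' vs 'c' => differ
Total differences (Hamming distance): 3

3


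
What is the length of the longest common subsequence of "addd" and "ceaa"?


LCS of "addd" and "ceaa"
DP table:
           c    e    a    a
      0    0    0    0    0
  a   0    0    0    1    1
  d   0    0    0    1    1
  d   0    0    0    1    1
  d   0    0    0    1    1
LCS length = dp[4][4] = 1

1


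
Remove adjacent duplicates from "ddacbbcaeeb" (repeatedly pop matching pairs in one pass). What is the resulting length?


Input: ddacbbcaeeb
Stack-based adjacent duplicate removal:
  Read 'd': push. Stack: d
  Read 'd': matches stack top 'd' => pop. Stack: (empty)
  Read 'a': push. Stack: a
  Read 'c': push. Stack: ac
  Read 'b': push. Stack: acb
  Read 'b': matches stack top 'b' => pop. Stack: ac
  Read 'c': matches stack top 'c' => pop. Stack: a
  Read 'a': matches stack top 'a' => pop. Stack: (empty)
  Read 'e': push. Stack: e
  Read 'e': matches stack top 'e' => pop. Stack: (empty)
  Read 'b': push. Stack: b
Final stack: "b" (length 1)

1


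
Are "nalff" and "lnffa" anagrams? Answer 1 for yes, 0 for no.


Strings: "nalff", "lnffa"
Sorted first:  affln
Sorted second: affln
Sorted forms match => anagrams

1


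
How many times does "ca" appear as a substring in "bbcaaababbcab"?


Searching for "ca" in "bbcaaababbcab"
Scanning each position:
  Position 0: "bb" => no
  Position 1: "bc" => no
  Position 2: "ca" => MATCH
  Position 3: "aa" => no
  Position 4: "aa" => no
  Position 5: "ab" => no
  Position 6: "ba" => no
  Position 7: "ab" => no
  Position 8: "bb" => no
  Position 9: "bc" => no
  Position 10: "ca" => MATCH
  Position 11: "ab" => no
Total occurrences: 2

2


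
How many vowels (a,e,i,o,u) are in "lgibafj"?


Input: lgibafj
Checking each character:
  'l' at position 0: consonant
  'g' at position 1: consonant
  'i' at position 2: vowel (running total: 1)
  'b' at position 3: consonant
  'a' at position 4: vowel (running total: 2)
  'f' at position 5: consonant
  'j' at position 6: consonant
Total vowels: 2

2


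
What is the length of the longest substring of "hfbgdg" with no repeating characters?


Input: "hfbgdg"
Sliding window (track last position of each char):
  Position 0 ('h'): window [0,0] length 1 -- new best
  Position 1 ('f'): window [0,1] length 2 -- new best
  Position 2 ('b'): window [0,2] length 3 -- new best
  Position 3 ('g'): window [0,3] length 4 -- new best
  Position 4 ('d'): window [0,4] length 5 -- new best
  Position 5 ('g'): repeat (last at 3), move window start to 4
  Position 5 ('g'): window [4,5] length 2
Longest substring with no repeats: "hfbgd" with length 5

5


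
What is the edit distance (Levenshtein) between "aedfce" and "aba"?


Computing edit distance: "aedfce" -> "aba"
DP table:
           a    b    a
      0    1    2    3
  a   1    0    1    2
  e   2    1    1    2
  d   3    2    2    2
  f   4    3    3    3
  c   5    4    4    4
  e   6    5    5    5
Edit distance = dp[6][3] = 5

5


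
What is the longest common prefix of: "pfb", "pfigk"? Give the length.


Words: pfb, pfigk
  Position 0: all 'p' => match
  Position 1: all 'f' => match
  Position 2: ('b', 'i') => mismatch, stop
LCP = "pf" (length 2)

2


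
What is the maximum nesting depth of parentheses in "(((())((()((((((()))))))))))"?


Input: "(((())((()((((((()))))))))))"
Tracking depth:
  Position 0 '(': depth becomes 1
  Position 1 '(': depth becomes 2
  Position 2 '(': depth becomes 3
  Position 3 '(': depth becomes 4
  Position 4 ')': depth becomes 3
  Position 5 ')': depth becomes 2
  Position 6 '(': depth becomes 3
  Position 7 '(': depth becomes 4
  Position 8 '(': depth becomes 5
  Position 9 ')': depth becomes 4
  Position 10 '(': depth becomes 5
  Position 11 '(': depth becomes 6
  Position 12 '(': depth becomes 7
  Position 13 '(': depth becomes 8
  Position 14 '(': depth becomes 9
  Position 15 '(': depth becomes 10
  Position 16 '(': depth becomes 11
  Position 17 ')': depth becomes 10
  Position 18 ')': depth becomes 9
  Position 19 ')': depth becomes 8
  Position 20 ')': depth becomes 7
  Position 21 ')': depth becomes 6
  Position 22 ')': depth becomes 5
  Position 23 ')': depth becomes 4
  Position 24 ')': depth becomes 3
  Position 25 ')': depth becomes 2
  Position 26 ')': depth becomes 1
  Position 27 ')': depth becomes 0
Maximum depth reached: 11

11


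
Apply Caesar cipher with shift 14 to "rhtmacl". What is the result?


Caesar cipher: shift "rhtmacl" by 14
  'r' (pos 17) + 14 = pos 5 = 'f'
  'h' (pos 7) + 14 = pos 21 = 'v'
  't' (pos 19) + 14 = pos 7 = 'h'
  'm' (pos 12) + 14 = pos 0 = 'a'
  'a' (pos 0) + 14 = pos 14 = 'o'
  'c' (pos 2) + 14 = pos 16 = 'q'
  'l' (pos 11) + 14 = pos 25 = 'z'
Result: fvhaoqz

fvhaoqz


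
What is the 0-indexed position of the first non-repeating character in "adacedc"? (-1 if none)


Input: adacedc
Character frequencies:
  'a': 2
  'c': 2
  'd': 2
  'e': 1
Scanning left to right for freq == 1:
  Position 0 ('a'): freq=2, skip
  Position 1 ('d'): freq=2, skip
  Position 2 ('a'): freq=2, skip
  Position 3 ('c'): freq=2, skip
  Position 4 ('e'): unique! => answer = 4

4


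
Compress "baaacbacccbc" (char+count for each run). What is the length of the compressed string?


Input: baaacbacccbc
Runs:
  'b' x 1 => "b1"
  'a' x 3 => "a3"
  'c' x 1 => "c1"
  'b' x 1 => "b1"
  'a' x 1 => "a1"
  'c' x 3 => "c3"
  'b' x 1 => "b1"
  'c' x 1 => "c1"
Compressed: "b1a3c1b1a1c3b1c1"
Compressed length: 16

16


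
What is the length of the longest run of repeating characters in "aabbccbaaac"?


Input: "aabbccbaaac"
Scanning for longest run:
  Position 1 ('a'): continues run of 'a', length=2
  Position 2 ('b'): new char, reset run to 1
  Position 3 ('b'): continues run of 'b', length=2
  Position 4 ('c'): new char, reset run to 1
  Position 5 ('c'): continues run of 'c', length=2
  Position 6 ('b'): new char, reset run to 1
  Position 7 ('a'): new char, reset run to 1
  Position 8 ('a'): continues run of 'a', length=2
  Position 9 ('a'): continues run of 'a', length=3
  Position 10 ('c'): new char, reset run to 1
Longest run: 'a' with length 3

3


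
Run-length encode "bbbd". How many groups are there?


Input: bbbd
Scanning for consecutive runs:
  Group 1: 'b' x 3 (positions 0-2)
  Group 2: 'd' x 1 (positions 3-3)
Total groups: 2

2


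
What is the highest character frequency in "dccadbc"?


Input: dccadbc
Character counts:
  'a': 1
  'b': 1
  'c': 3
  'd': 2
Maximum frequency: 3

3


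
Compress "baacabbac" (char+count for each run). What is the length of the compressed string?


Input: baacabbac
Runs:
  'b' x 1 => "b1"
  'a' x 2 => "a2"
  'c' x 1 => "c1"
  'a' x 1 => "a1"
  'b' x 2 => "b2"
  'a' x 1 => "a1"
  'c' x 1 => "c1"
Compressed: "b1a2c1a1b2a1c1"
Compressed length: 14

14


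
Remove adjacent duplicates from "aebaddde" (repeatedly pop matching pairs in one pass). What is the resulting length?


Input: aebaddde
Stack-based adjacent duplicate removal:
  Read 'a': push. Stack: a
  Read 'e': push. Stack: ae
  Read 'b': push. Stack: aeb
  Read 'a': push. Stack: aeba
  Read 'd': push. Stack: aebad
  Read 'd': matches stack top 'd' => pop. Stack: aeba
  Read 'd': push. Stack: aebad
  Read 'e': push. Stack: aebade
Final stack: "aebade" (length 6)

6


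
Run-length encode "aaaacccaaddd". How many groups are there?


Input: aaaacccaaddd
Scanning for consecutive runs:
  Group 1: 'a' x 4 (positions 0-3)
  Group 2: 'c' x 3 (positions 4-6)
  Group 3: 'a' x 2 (positions 7-8)
  Group 4: 'd' x 3 (positions 9-11)
Total groups: 4

4


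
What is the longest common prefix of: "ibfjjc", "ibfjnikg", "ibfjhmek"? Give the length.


Words: ibfjjc, ibfjnikg, ibfjhmek
  Position 0: all 'i' => match
  Position 1: all 'b' => match
  Position 2: all 'f' => match
  Position 3: all 'j' => match
  Position 4: ('j', 'n', 'h') => mismatch, stop
LCP = "ibfj" (length 4)

4


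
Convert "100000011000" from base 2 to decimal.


Input: "100000011000" in base 2
Positional expansion:
  Digit '1' (value 1) x 2^11 = 2048
  Digit '0' (value 0) x 2^10 = 0
  Digit '0' (value 0) x 2^9 = 0
  Digit '0' (value 0) x 2^8 = 0
  Digit '0' (value 0) x 2^7 = 0
  Digit '0' (value 0) x 2^6 = 0
  Digit '0' (value 0) x 2^5 = 0
  Digit '1' (value 1) x 2^4 = 16
  Digit '1' (value 1) x 2^3 = 8
  Digit '0' (value 0) x 2^2 = 0
  Digit '0' (value 0) x 2^1 = 0
  Digit '0' (value 0) x 2^0 = 0
Sum = 2072

2072


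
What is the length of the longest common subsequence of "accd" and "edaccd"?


LCS of "accd" and "edaccd"
DP table:
           e    d    a    c    c    d
      0    0    0    0    0    0    0
  a   0    0    0    1    1    1    1
  c   0    0    0    1    2    2    2
  c   0    0    0    1    2    3    3
  d   0    0    1    1    2    3    4
LCS length = dp[4][6] = 4

4


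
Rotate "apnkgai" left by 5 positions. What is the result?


Input: "apnkgai", rotate left by 5
First 5 characters: "apnkg"
Remaining characters: "ai"
Concatenate remaining + first: "ai" + "apnkg" = "aiapnkg"

aiapnkg


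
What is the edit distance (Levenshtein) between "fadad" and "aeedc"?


Computing edit distance: "fadad" -> "aeedc"
DP table:
           a    e    e    d    c
      0    1    2    3    4    5
  f   1    1    2    3    4    5
  a   2    1    2    3    4    5
  d   3    2    2    3    3    4
  a   4    3    3    3    4    4
  d   5    4    4    4    3    4
Edit distance = dp[5][5] = 4

4


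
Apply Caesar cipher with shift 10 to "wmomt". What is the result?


Caesar cipher: shift "wmomt" by 10
  'w' (pos 22) + 10 = pos 6 = 'g'
  'm' (pos 12) + 10 = pos 22 = 'w'
  'o' (pos 14) + 10 = pos 24 = 'y'
  'm' (pos 12) + 10 = pos 22 = 'w'
  't' (pos 19) + 10 = pos 3 = 'd'
Result: gwywd

gwywd


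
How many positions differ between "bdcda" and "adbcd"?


Comparing "bdcda" and "adbcd" position by position:
  Position 0: 'b' vs 'a' => DIFFER
  Position 1: 'd' vs 'd' => same
  Position 2: 'c' vs 'b' => DIFFER
  Position 3: 'd' vs 'c' => DIFFER
  Position 4: 'a' vs 'd' => DIFFER
Positions that differ: 4

4


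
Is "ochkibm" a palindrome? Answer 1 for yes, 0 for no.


Input: ochkibm
Reversed: mbikhco
  Compare pos 0 ('o') with pos 6 ('m'): MISMATCH
  Compare pos 1 ('c') with pos 5 ('b'): MISMATCH
  Compare pos 2 ('h') with pos 4 ('i'): MISMATCH
Result: not a palindrome

0


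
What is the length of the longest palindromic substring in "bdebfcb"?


Input: "bdebfcb"
Checking substrings for palindromes:
  No multi-char palindromic substrings found
Longest palindromic substring: "b" with length 1

1


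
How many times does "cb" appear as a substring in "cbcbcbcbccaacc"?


Searching for "cb" in "cbcbcbcbccaacc"
Scanning each position:
  Position 0: "cb" => MATCH
  Position 1: "bc" => no
  Position 2: "cb" => MATCH
  Position 3: "bc" => no
  Position 4: "cb" => MATCH
  Position 5: "bc" => no
  Position 6: "cb" => MATCH
  Position 7: "bc" => no
  Position 8: "cc" => no
  Position 9: "ca" => no
  Position 10: "aa" => no
  Position 11: "ac" => no
  Position 12: "cc" => no
Total occurrences: 4

4


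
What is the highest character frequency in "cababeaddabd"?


Input: cababeaddabd
Character counts:
  'a': 4
  'b': 3
  'c': 1
  'd': 3
  'e': 1
Maximum frequency: 4

4


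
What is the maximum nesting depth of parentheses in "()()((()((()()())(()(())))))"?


Input: "()()((()((()()())(()(())))))"
Tracking depth:
  Position 0 '(': depth becomes 1
  Position 1 ')': depth becomes 0
  Position 2 '(': depth becomes 1
  Position 3 ')': depth becomes 0
  Position 4 '(': depth becomes 1
  Position 5 '(': depth becomes 2
  Position 6 '(': depth becomes 3
  Position 7 ')': depth becomes 2
  Position 8 '(': depth becomes 3
  Position 9 '(': depth becomes 4
  Position 10 '(': depth becomes 5
  Position 11 ')': depth becomes 4
  Position 12 '(': depth becomes 5
  Position 13 ')': depth becomes 4
  Position 14 '(': depth becomes 5
  Position 15 ')': depth becomes 4
  Position 16 ')': depth becomes 3
  Position 17 '(': depth becomes 4
  Position 18 '(': depth becomes 5
  Position 19 ')': depth becomes 4
  Position 20 '(': depth becomes 5
  Position 21 '(': depth becomes 6
  Position 22 ')': depth becomes 5
  Position 23 ')': depth becomes 4
  Position 24 ')': depth becomes 3
  Position 25 ')': depth becomes 2
  Position 26 ')': depth becomes 1
  Position 27 ')': depth becomes 0
Maximum depth reached: 6

6


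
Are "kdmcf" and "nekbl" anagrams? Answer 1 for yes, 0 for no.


Strings: "kdmcf", "nekbl"
Sorted first:  cdfkm
Sorted second: bekln
Differ at position 0: 'c' vs 'b' => not anagrams

0


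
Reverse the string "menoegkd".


Input: menoegkd
Reading characters right to left:
  Position 7: 'd'
  Position 6: 'k'
  Position 5: 'g'
  Position 4: 'e'
  Position 3: 'o'
  Position 2: 'n'
  Position 1: 'e'
  Position 0: 'm'
Reversed: dkgeonem

dkgeonem


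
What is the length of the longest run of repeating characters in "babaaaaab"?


Input: "babaaaaab"
Scanning for longest run:
  Position 1 ('a'): new char, reset run to 1
  Position 2 ('b'): new char, reset run to 1
  Position 3 ('a'): new char, reset run to 1
  Position 4 ('a'): continues run of 'a', length=2
  Position 5 ('a'): continues run of 'a', length=3
  Position 6 ('a'): continues run of 'a', length=4
  Position 7 ('a'): continues run of 'a', length=5
  Position 8 ('b'): new char, reset run to 1
Longest run: 'a' with length 5

5


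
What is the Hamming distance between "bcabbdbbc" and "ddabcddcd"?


Comparing "bcabbdbbc" and "ddabcddcd" position by position:
  Position 0: 'b' vs 'd' => differ
  Position 1: 'c' vs 'd' => differ
  Position 2: 'a' vs 'a' => same
  Position 3: 'b' vs 'b' => same
  Position 4: 'b' vs 'c' => differ
  Position 5: 'd' vs 'd' => same
  Position 6: 'b' vs 'd' => differ
  Position 7: 'b' vs 'c' => differ
  Position 8: 'c' vs 'd' => differ
Total differences (Hamming distance): 6

6


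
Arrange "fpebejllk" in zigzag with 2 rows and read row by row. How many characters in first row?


Zigzag "fpebejllk" into 2 rows:
Placing characters:
  'f' => row 0
  'p' => row 1
  'e' => row 0
  'b' => row 1
  'e' => row 0
  'j' => row 1
  'l' => row 0
  'l' => row 1
  'k' => row 0
Rows:
  Row 0: "feelk"
  Row 1: "pbjl"
First row length: 5

5


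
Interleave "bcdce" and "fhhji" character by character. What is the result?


Interleaving "bcdce" and "fhhji":
  Position 0: 'b' from first, 'f' from second => "bf"
  Position 1: 'c' from first, 'h' from second => "ch"
  Position 2: 'd' from first, 'h' from second => "dh"
  Position 3: 'c' from first, 'j' from second => "cj"
  Position 4: 'e' from first, 'i' from second => "ei"
Result: bfchdhcjei

bfchdhcjei


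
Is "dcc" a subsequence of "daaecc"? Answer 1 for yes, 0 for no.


Check if "dcc" is a subsequence of "daaecc"
Greedy scan:
  Position 0 ('d'): matches sub[0] = 'd'
  Position 1 ('a'): no match needed
  Position 2 ('a'): no match needed
  Position 3 ('e'): no match needed
  Position 4 ('c'): matches sub[1] = 'c'
  Position 5 ('c'): matches sub[2] = 'c'
All 3 characters matched => is a subsequence

1


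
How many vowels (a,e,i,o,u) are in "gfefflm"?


Input: gfefflm
Checking each character:
  'g' at position 0: consonant
  'f' at position 1: consonant
  'e' at position 2: vowel (running total: 1)
  'f' at position 3: consonant
  'f' at position 4: consonant
  'l' at position 5: consonant
  'm' at position 6: consonant
Total vowels: 1

1


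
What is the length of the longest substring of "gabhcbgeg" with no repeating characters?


Input: "gabhcbgeg"
Sliding window (track last position of each char):
  Position 0 ('g'): window [0,0] length 1 -- new best
  Position 1 ('a'): window [0,1] length 2 -- new best
  Position 2 ('b'): window [0,2] length 3 -- new best
  Position 3 ('h'): window [0,3] length 4 -- new best
  Position 4 ('c'): window [0,4] length 5 -- new best
  Position 5 ('b'): repeat (last at 2), move window start to 3
  Position 5 ('b'): window [3,5] length 3
  Position 6 ('g'): window [3,6] length 4
  Position 7 ('e'): window [3,7] length 5
  Position 8 ('g'): repeat (last at 6), move window start to 7
  Position 8 ('g'): window [7,8] length 2
Longest substring with no repeats: "gabhc" with length 5

5


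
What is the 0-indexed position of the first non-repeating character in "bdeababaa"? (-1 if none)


Input: bdeababaa
Character frequencies:
  'a': 4
  'b': 3
  'd': 1
  'e': 1
Scanning left to right for freq == 1:
  Position 0 ('b'): freq=3, skip
  Position 1 ('d'): unique! => answer = 1

1


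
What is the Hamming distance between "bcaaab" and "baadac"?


Comparing "bcaaab" and "baadac" position by position:
  Position 0: 'b' vs 'b' => same
  Position 1: 'c' vs 'a' => differ
  Position 2: 'a' vs 'a' => same
  Position 3: 'a' vs 'd' => differ
  Position 4: 'a' vs 'a' => same
  Position 5: 'b' vs 'c' => differ
Total differences (Hamming distance): 3

3


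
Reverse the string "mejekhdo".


Input: mejekhdo
Reading characters right to left:
  Position 7: 'o'
  Position 6: 'd'
  Position 5: 'h'
  Position 4: 'k'
  Position 3: 'e'
  Position 2: 'j'
  Position 1: 'e'
  Position 0: 'm'
Reversed: odhkejem

odhkejem


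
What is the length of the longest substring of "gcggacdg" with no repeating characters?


Input: "gcggacdg"
Sliding window (track last position of each char):
  Position 0 ('g'): window [0,0] length 1 -- new best
  Position 1 ('c'): window [0,1] length 2 -- new best
  Position 2 ('g'): repeat (last at 0), move window start to 1
  Position 2 ('g'): window [1,2] length 2
  Position 3 ('g'): repeat (last at 2), move window start to 3
  Position 3 ('g'): window [3,3] length 1
  Position 4 ('a'): window [3,4] length 2
  Position 5 ('c'): window [3,5] length 3 -- new best
  Position 6 ('d'): window [3,6] length 4 -- new best
  Position 7 ('g'): repeat (last at 3), move window start to 4
  Position 7 ('g'): window [4,7] length 4
Longest substring with no repeats: "gacd" with length 4

4


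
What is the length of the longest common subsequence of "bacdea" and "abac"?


LCS of "bacdea" and "abac"
DP table:
           a    b    a    c
      0    0    0    0    0
  b   0    0    1    1    1
  a   0    1    1    2    2
  c   0    1    1    2    3
  d   0    1    1    2    3
  e   0    1    1    2    3
  a   0    1    1    2    3
LCS length = dp[6][4] = 3

3


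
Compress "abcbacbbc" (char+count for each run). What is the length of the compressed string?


Input: abcbacbbc
Runs:
  'a' x 1 => "a1"
  'b' x 1 => "b1"
  'c' x 1 => "c1"
  'b' x 1 => "b1"
  'a' x 1 => "a1"
  'c' x 1 => "c1"
  'b' x 2 => "b2"
  'c' x 1 => "c1"
Compressed: "a1b1c1b1a1c1b2c1"
Compressed length: 16

16


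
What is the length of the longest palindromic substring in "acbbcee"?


Input: "acbbcee"
Checking substrings for palindromes:
  [1:5] "cbbc" (len 4) => palindrome
  [2:4] "bb" (len 2) => palindrome
  [5:7] "ee" (len 2) => palindrome
Longest palindromic substring: "cbbc" with length 4

4


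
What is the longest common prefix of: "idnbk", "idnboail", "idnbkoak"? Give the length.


Words: idnbk, idnboail, idnbkoak
  Position 0: all 'i' => match
  Position 1: all 'd' => match
  Position 2: all 'n' => match
  Position 3: all 'b' => match
  Position 4: ('k', 'o', 'k') => mismatch, stop
LCP = "idnb" (length 4)

4


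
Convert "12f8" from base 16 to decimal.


Input: "12f8" in base 16
Positional expansion:
  Digit '1' (value 1) x 16^3 = 4096
  Digit '2' (value 2) x 16^2 = 512
  Digit 'f' (value 15) x 16^1 = 240
  Digit '8' (value 8) x 16^0 = 8
Sum = 4856

4856


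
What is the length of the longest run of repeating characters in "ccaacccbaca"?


Input: "ccaacccbaca"
Scanning for longest run:
  Position 1 ('c'): continues run of 'c', length=2
  Position 2 ('a'): new char, reset run to 1
  Position 3 ('a'): continues run of 'a', length=2
  Position 4 ('c'): new char, reset run to 1
  Position 5 ('c'): continues run of 'c', length=2
  Position 6 ('c'): continues run of 'c', length=3
  Position 7 ('b'): new char, reset run to 1
  Position 8 ('a'): new char, reset run to 1
  Position 9 ('c'): new char, reset run to 1
  Position 10 ('a'): new char, reset run to 1
Longest run: 'c' with length 3

3


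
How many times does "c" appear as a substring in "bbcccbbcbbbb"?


Searching for "c" in "bbcccbbcbbbb"
Scanning each position:
  Position 0: "b" => no
  Position 1: "b" => no
  Position 2: "c" => MATCH
  Position 3: "c" => MATCH
  Position 4: "c" => MATCH
  Position 5: "b" => no
  Position 6: "b" => no
  Position 7: "c" => MATCH
  Position 8: "b" => no
  Position 9: "b" => no
  Position 10: "b" => no
  Position 11: "b" => no
Total occurrences: 4

4


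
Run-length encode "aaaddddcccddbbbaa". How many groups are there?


Input: aaaddddcccddbbbaa
Scanning for consecutive runs:
  Group 1: 'a' x 3 (positions 0-2)
  Group 2: 'd' x 4 (positions 3-6)
  Group 3: 'c' x 3 (positions 7-9)
  Group 4: 'd' x 2 (positions 10-11)
  Group 5: 'b' x 3 (positions 12-14)
  Group 6: 'a' x 2 (positions 15-16)
Total groups: 6

6


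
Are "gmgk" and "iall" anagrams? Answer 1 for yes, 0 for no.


Strings: "gmgk", "iall"
Sorted first:  ggkm
Sorted second: aill
Differ at position 0: 'g' vs 'a' => not anagrams

0


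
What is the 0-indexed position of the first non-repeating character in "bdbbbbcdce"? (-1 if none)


Input: bdbbbbcdce
Character frequencies:
  'b': 5
  'c': 2
  'd': 2
  'e': 1
Scanning left to right for freq == 1:
  Position 0 ('b'): freq=5, skip
  Position 1 ('d'): freq=2, skip
  Position 2 ('b'): freq=5, skip
  Position 3 ('b'): freq=5, skip
  Position 4 ('b'): freq=5, skip
  Position 5 ('b'): freq=5, skip
  Position 6 ('c'): freq=2, skip
  Position 7 ('d'): freq=2, skip
  Position 8 ('c'): freq=2, skip
  Position 9 ('e'): unique! => answer = 9

9


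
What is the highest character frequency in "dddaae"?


Input: dddaae
Character counts:
  'a': 2
  'd': 3
  'e': 1
Maximum frequency: 3

3


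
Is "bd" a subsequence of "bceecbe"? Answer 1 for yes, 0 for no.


Check if "bd" is a subsequence of "bceecbe"
Greedy scan:
  Position 0 ('b'): matches sub[0] = 'b'
  Position 1 ('c'): no match needed
  Position 2 ('e'): no match needed
  Position 3 ('e'): no match needed
  Position 4 ('c'): no match needed
  Position 5 ('b'): no match needed
  Position 6 ('e'): no match needed
Only matched 1/2 characters => not a subsequence

0


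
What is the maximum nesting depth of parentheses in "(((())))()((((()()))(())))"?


Input: "(((())))()((((()()))(())))"
Tracking depth:
  Position 0 '(': depth becomes 1
  Position 1 '(': depth becomes 2
  Position 2 '(': depth becomes 3
  Position 3 '(': depth becomes 4
  Position 4 ')': depth becomes 3
  Position 5 ')': depth becomes 2
  Position 6 ')': depth becomes 1
  Position 7 ')': depth becomes 0
  Position 8 '(': depth becomes 1
  Position 9 ')': depth becomes 0
  Position 10 '(': depth becomes 1
  Position 11 '(': depth becomes 2
  Position 12 '(': depth becomes 3
  Position 13 '(': depth becomes 4
  Position 14 '(': depth becomes 5
  Position 15 ')': depth becomes 4
  Position 16 '(': depth becomes 5
  Position 17 ')': depth becomes 4
  Position 18 ')': depth becomes 3
  Position 19 ')': depth becomes 2
  Position 20 '(': depth becomes 3
  Position 21 '(': depth becomes 4
  Position 22 ')': depth becomes 3
  Position 23 ')': depth becomes 2
  Position 24 ')': depth becomes 1
  Position 25 ')': depth becomes 0
Maximum depth reached: 5

5


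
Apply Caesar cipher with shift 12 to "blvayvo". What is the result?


Caesar cipher: shift "blvayvo" by 12
  'b' (pos 1) + 12 = pos 13 = 'n'
  'l' (pos 11) + 12 = pos 23 = 'x'
  'v' (pos 21) + 12 = pos 7 = 'h'
  'a' (pos 0) + 12 = pos 12 = 'm'
  'y' (pos 24) + 12 = pos 10 = 'k'
  'v' (pos 21) + 12 = pos 7 = 'h'
  'o' (pos 14) + 12 = pos 0 = 'a'
Result: nxhmkha

nxhmkha


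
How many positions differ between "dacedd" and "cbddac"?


Comparing "dacedd" and "cbddac" position by position:
  Position 0: 'd' vs 'c' => DIFFER
  Position 1: 'a' vs 'b' => DIFFER
  Position 2: 'c' vs 'd' => DIFFER
  Position 3: 'e' vs 'd' => DIFFER
  Position 4: 'd' vs 'a' => DIFFER
  Position 5: 'd' vs 'c' => DIFFER
Positions that differ: 6

6


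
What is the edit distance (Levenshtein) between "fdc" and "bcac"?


Computing edit distance: "fdc" -> "bcac"
DP table:
           b    c    a    c
      0    1    2    3    4
  f   1    1    2    3    4
  d   2    2    2    3    4
  c   3    3    2    3    3
Edit distance = dp[3][4] = 3

3


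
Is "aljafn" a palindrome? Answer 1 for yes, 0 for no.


Input: aljafn
Reversed: nfajla
  Compare pos 0 ('a') with pos 5 ('n'): MISMATCH
  Compare pos 1 ('l') with pos 4 ('f'): MISMATCH
  Compare pos 2 ('j') with pos 3 ('a'): MISMATCH
Result: not a palindrome

0


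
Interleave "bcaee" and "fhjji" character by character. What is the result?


Interleaving "bcaee" and "fhjji":
  Position 0: 'b' from first, 'f' from second => "bf"
  Position 1: 'c' from first, 'h' from second => "ch"
  Position 2: 'a' from first, 'j' from second => "aj"
  Position 3: 'e' from first, 'j' from second => "ej"
  Position 4: 'e' from first, 'i' from second => "ei"
Result: bfchajejei

bfchajejei


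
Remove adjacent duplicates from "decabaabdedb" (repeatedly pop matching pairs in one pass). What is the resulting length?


Input: decabaabdedb
Stack-based adjacent duplicate removal:
  Read 'd': push. Stack: d
  Read 'e': push. Stack: de
  Read 'c': push. Stack: dec
  Read 'a': push. Stack: deca
  Read 'b': push. Stack: decab
  Read 'a': push. Stack: decaba
  Read 'a': matches stack top 'a' => pop. Stack: decab
  Read 'b': matches stack top 'b' => pop. Stack: deca
  Read 'd': push. Stack: decad
  Read 'e': push. Stack: decade
  Read 'd': push. Stack: decaded
  Read 'b': push. Stack: decadedb
Final stack: "decadedb" (length 8)

8


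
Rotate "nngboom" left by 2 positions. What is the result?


Input: "nngboom", rotate left by 2
First 2 characters: "nn"
Remaining characters: "gboom"
Concatenate remaining + first: "gboom" + "nn" = "gboomnn"

gboomnn


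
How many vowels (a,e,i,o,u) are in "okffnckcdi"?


Input: okffnckcdi
Checking each character:
  'o' at position 0: vowel (running total: 1)
  'k' at position 1: consonant
  'f' at position 2: consonant
  'f' at position 3: consonant
  'n' at position 4: consonant
  'c' at position 5: consonant
  'k' at position 6: consonant
  'c' at position 7: consonant
  'd' at position 8: consonant
  'i' at position 9: vowel (running total: 2)
Total vowels: 2

2


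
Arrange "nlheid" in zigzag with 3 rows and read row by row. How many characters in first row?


Zigzag "nlheid" into 3 rows:
Placing characters:
  'n' => row 0
  'l' => row 1
  'h' => row 2
  'e' => row 1
  'i' => row 0
  'd' => row 1
Rows:
  Row 0: "ni"
  Row 1: "led"
  Row 2: "h"
First row length: 2

2


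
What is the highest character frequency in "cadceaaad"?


Input: cadceaaad
Character counts:
  'a': 4
  'c': 2
  'd': 2
  'e': 1
Maximum frequency: 4

4


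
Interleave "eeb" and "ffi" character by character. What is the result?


Interleaving "eeb" and "ffi":
  Position 0: 'e' from first, 'f' from second => "ef"
  Position 1: 'e' from first, 'f' from second => "ef"
  Position 2: 'b' from first, 'i' from second => "bi"
Result: efefbi

efefbi


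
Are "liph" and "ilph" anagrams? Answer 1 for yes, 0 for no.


Strings: "liph", "ilph"
Sorted first:  hilp
Sorted second: hilp
Sorted forms match => anagrams

1


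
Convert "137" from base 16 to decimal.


Input: "137" in base 16
Positional expansion:
  Digit '1' (value 1) x 16^2 = 256
  Digit '3' (value 3) x 16^1 = 48
  Digit '7' (value 7) x 16^0 = 7
Sum = 311

311


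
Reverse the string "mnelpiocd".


Input: mnelpiocd
Reading characters right to left:
  Position 8: 'd'
  Position 7: 'c'
  Position 6: 'o'
  Position 5: 'i'
  Position 4: 'p'
  Position 3: 'l'
  Position 2: 'e'
  Position 1: 'n'
  Position 0: 'm'
Reversed: dcoiplenm

dcoiplenm


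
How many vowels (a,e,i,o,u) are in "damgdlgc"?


Input: damgdlgc
Checking each character:
  'd' at position 0: consonant
  'a' at position 1: vowel (running total: 1)
  'm' at position 2: consonant
  'g' at position 3: consonant
  'd' at position 4: consonant
  'l' at position 5: consonant
  'g' at position 6: consonant
  'c' at position 7: consonant
Total vowels: 1

1


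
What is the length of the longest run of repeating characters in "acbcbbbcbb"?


Input: "acbcbbbcbb"
Scanning for longest run:
  Position 1 ('c'): new char, reset run to 1
  Position 2 ('b'): new char, reset run to 1
  Position 3 ('c'): new char, reset run to 1
  Position 4 ('b'): new char, reset run to 1
  Position 5 ('b'): continues run of 'b', length=2
  Position 6 ('b'): continues run of 'b', length=3
  Position 7 ('c'): new char, reset run to 1
  Position 8 ('b'): new char, reset run to 1
  Position 9 ('b'): continues run of 'b', length=2
Longest run: 'b' with length 3

3


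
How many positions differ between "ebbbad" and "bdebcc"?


Comparing "ebbbad" and "bdebcc" position by position:
  Position 0: 'e' vs 'b' => DIFFER
  Position 1: 'b' vs 'd' => DIFFER
  Position 2: 'b' vs 'e' => DIFFER
  Position 3: 'b' vs 'b' => same
  Position 4: 'a' vs 'c' => DIFFER
  Position 5: 'd' vs 'c' => DIFFER
Positions that differ: 5

5


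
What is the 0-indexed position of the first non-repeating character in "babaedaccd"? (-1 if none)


Input: babaedaccd
Character frequencies:
  'a': 3
  'b': 2
  'c': 2
  'd': 2
  'e': 1
Scanning left to right for freq == 1:
  Position 0 ('b'): freq=2, skip
  Position 1 ('a'): freq=3, skip
  Position 2 ('b'): freq=2, skip
  Position 3 ('a'): freq=3, skip
  Position 4 ('e'): unique! => answer = 4

4


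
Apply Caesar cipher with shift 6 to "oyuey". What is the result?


Caesar cipher: shift "oyuey" by 6
  'o' (pos 14) + 6 = pos 20 = 'u'
  'y' (pos 24) + 6 = pos 4 = 'e'
  'u' (pos 20) + 6 = pos 0 = 'a'
  'e' (pos 4) + 6 = pos 10 = 'k'
  'y' (pos 24) + 6 = pos 4 = 'e'
Result: ueake

ueake


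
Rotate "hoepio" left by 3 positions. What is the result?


Input: "hoepio", rotate left by 3
First 3 characters: "hoe"
Remaining characters: "pio"
Concatenate remaining + first: "pio" + "hoe" = "piohoe"

piohoe


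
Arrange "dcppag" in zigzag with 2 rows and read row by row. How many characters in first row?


Zigzag "dcppag" into 2 rows:
Placing characters:
  'd' => row 0
  'c' => row 1
  'p' => row 0
  'p' => row 1
  'a' => row 0
  'g' => row 1
Rows:
  Row 0: "dpa"
  Row 1: "cpg"
First row length: 3

3


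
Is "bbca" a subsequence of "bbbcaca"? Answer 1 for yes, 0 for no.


Check if "bbca" is a subsequence of "bbbcaca"
Greedy scan:
  Position 0 ('b'): matches sub[0] = 'b'
  Position 1 ('b'): matches sub[1] = 'b'
  Position 2 ('b'): no match needed
  Position 3 ('c'): matches sub[2] = 'c'
  Position 4 ('a'): matches sub[3] = 'a'
  Position 5 ('c'): no match needed
  Position 6 ('a'): no match needed
All 4 characters matched => is a subsequence

1


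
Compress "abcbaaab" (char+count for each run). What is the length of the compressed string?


Input: abcbaaab
Runs:
  'a' x 1 => "a1"
  'b' x 1 => "b1"
  'c' x 1 => "c1"
  'b' x 1 => "b1"
  'a' x 3 => "a3"
  'b' x 1 => "b1"
Compressed: "a1b1c1b1a3b1"
Compressed length: 12

12


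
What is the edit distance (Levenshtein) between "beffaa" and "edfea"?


Computing edit distance: "beffaa" -> "edfea"
DP table:
           e    d    f    e    a
      0    1    2    3    4    5
  b   1    1    2    3    4    5
  e   2    1    2    3    3    4
  f   3    2    2    2    3    4
  f   4    3    3    2    3    4
  a   5    4    4    3    3    3
  a   6    5    5    4    4    3
Edit distance = dp[6][5] = 3

3


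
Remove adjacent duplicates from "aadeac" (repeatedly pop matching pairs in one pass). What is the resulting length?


Input: aadeac
Stack-based adjacent duplicate removal:
  Read 'a': push. Stack: a
  Read 'a': matches stack top 'a' => pop. Stack: (empty)
  Read 'd': push. Stack: d
  Read 'e': push. Stack: de
  Read 'a': push. Stack: dea
  Read 'c': push. Stack: deac
Final stack: "deac" (length 4)

4


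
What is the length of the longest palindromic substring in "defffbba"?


Input: "defffbba"
Checking substrings for palindromes:
  [2:5] "fff" (len 3) => palindrome
  [2:4] "ff" (len 2) => palindrome
  [3:5] "ff" (len 2) => palindrome
  [5:7] "bb" (len 2) => palindrome
Longest palindromic substring: "fff" with length 3

3


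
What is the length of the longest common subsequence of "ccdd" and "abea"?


LCS of "ccdd" and "abea"
DP table:
           a    b    e    a
      0    0    0    0    0
  c   0    0    0    0    0
  c   0    0    0    0    0
  d   0    0    0    0    0
  d   0    0    0    0    0
LCS length = dp[4][4] = 0

0


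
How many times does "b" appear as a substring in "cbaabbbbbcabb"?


Searching for "b" in "cbaabbbbbcabb"
Scanning each position:
  Position 0: "c" => no
  Position 1: "b" => MATCH
  Position 2: "a" => no
  Position 3: "a" => no
  Position 4: "b" => MATCH
  Position 5: "b" => MATCH
  Position 6: "b" => MATCH
  Position 7: "b" => MATCH
  Position 8: "b" => MATCH
  Position 9: "c" => no
  Position 10: "a" => no
  Position 11: "b" => MATCH
  Position 12: "b" => MATCH
Total occurrences: 8

8


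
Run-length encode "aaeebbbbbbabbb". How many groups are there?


Input: aaeebbbbbbabbb
Scanning for consecutive runs:
  Group 1: 'a' x 2 (positions 0-1)
  Group 2: 'e' x 2 (positions 2-3)
  Group 3: 'b' x 6 (positions 4-9)
  Group 4: 'a' x 1 (positions 10-10)
  Group 5: 'b' x 3 (positions 11-13)
Total groups: 5

5


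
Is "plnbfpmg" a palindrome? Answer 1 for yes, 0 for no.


Input: plnbfpmg
Reversed: gmpfbnlp
  Compare pos 0 ('p') with pos 7 ('g'): MISMATCH
  Compare pos 1 ('l') with pos 6 ('m'): MISMATCH
  Compare pos 2 ('n') with pos 5 ('p'): MISMATCH
  Compare pos 3 ('b') with pos 4 ('f'): MISMATCH
Result: not a palindrome

0


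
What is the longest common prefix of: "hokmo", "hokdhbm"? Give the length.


Words: hokmo, hokdhbm
  Position 0: all 'h' => match
  Position 1: all 'o' => match
  Position 2: all 'k' => match
  Position 3: ('m', 'd') => mismatch, stop
LCP = "hok" (length 3)

3


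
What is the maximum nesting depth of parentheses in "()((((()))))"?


Input: "()((((()))))"
Tracking depth:
  Position 0 '(': depth becomes 1
  Position 1 ')': depth becomes 0
  Position 2 '(': depth becomes 1
  Position 3 '(': depth becomes 2
  Position 4 '(': depth becomes 3
  Position 5 '(': depth becomes 4
  Position 6 '(': depth becomes 5
  Position 7 ')': depth becomes 4
  Position 8 ')': depth becomes 3
  Position 9 ')': depth becomes 2
  Position 10 ')': depth becomes 1
  Position 11 ')': depth becomes 0
Maximum depth reached: 5

5


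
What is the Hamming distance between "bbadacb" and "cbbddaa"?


Comparing "bbadacb" and "cbbddaa" position by position:
  Position 0: 'b' vs 'c' => differ
  Position 1: 'b' vs 'b' => same
  Position 2: 'a' vs 'b' => differ
  Position 3: 'd' vs 'd' => same
  Position 4: 'a' vs 'd' => differ
  Position 5: 'c' vs 'a' => differ
  Position 6: 'b' vs 'a' => differ
Total differences (Hamming distance): 5

5


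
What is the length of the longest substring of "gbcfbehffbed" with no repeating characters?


Input: "gbcfbehffbed"
Sliding window (track last position of each char):
  Position 0 ('g'): window [0,0] length 1 -- new best
  Position 1 ('b'): window [0,1] length 2 -- new best
  Position 2 ('c'): window [0,2] length 3 -- new best
  Position 3 ('f'): window [0,3] length 4 -- new best
  Position 4 ('b'): repeat (last at 1), move window start to 2
  Position 4 ('b'): window [2,4] length 3
  Position 5 ('e'): window [2,5] length 4
  Position 6 ('h'): window [2,6] length 5 -- new best
  Position 7 ('f'): repeat (last at 3), move window start to 4
  Position 7 ('f'): window [4,7] length 4
  Position 8 ('f'): repeat (last at 7), move window start to 8
  Position 8 ('f'): window [8,8] length 1
  Position 9 ('b'): window [8,9] length 2
  Position 10 ('e'): window [8,10] length 3
  Position 11 ('d'): window [8,11] length 4
Longest substring with no repeats: "cfbeh" with length 5

5


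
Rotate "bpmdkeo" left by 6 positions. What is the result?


Input: "bpmdkeo", rotate left by 6
First 6 characters: "bpmdke"
Remaining characters: "o"
Concatenate remaining + first: "o" + "bpmdke" = "obpmdke"

obpmdke


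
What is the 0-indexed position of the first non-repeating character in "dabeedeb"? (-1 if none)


Input: dabeedeb
Character frequencies:
  'a': 1
  'b': 2
  'd': 2
  'e': 3
Scanning left to right for freq == 1:
  Position 0 ('d'): freq=2, skip
  Position 1 ('a'): unique! => answer = 1

1


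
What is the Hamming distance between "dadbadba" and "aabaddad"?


Comparing "dadbadba" and "aabaddad" position by position:
  Position 0: 'd' vs 'a' => differ
  Position 1: 'a' vs 'a' => same
  Position 2: 'd' vs 'b' => differ
  Position 3: 'b' vs 'a' => differ
  Position 4: 'a' vs 'd' => differ
  Position 5: 'd' vs 'd' => same
  Position 6: 'b' vs 'a' => differ
  Position 7: 'a' vs 'd' => differ
Total differences (Hamming distance): 6

6


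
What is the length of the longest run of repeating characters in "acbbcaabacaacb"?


Input: "acbbcaabacaacb"
Scanning for longest run:
  Position 1 ('c'): new char, reset run to 1
  Position 2 ('b'): new char, reset run to 1
  Position 3 ('b'): continues run of 'b', length=2
  Position 4 ('c'): new char, reset run to 1
  Position 5 ('a'): new char, reset run to 1
  Position 6 ('a'): continues run of 'a', length=2
  Position 7 ('b'): new char, reset run to 1
  Position 8 ('a'): new char, reset run to 1
  Position 9 ('c'): new char, reset run to 1
  Position 10 ('a'): new char, reset run to 1
  Position 11 ('a'): continues run of 'a', length=2
  Position 12 ('c'): new char, reset run to 1
  Position 13 ('b'): new char, reset run to 1
Longest run: 'b' with length 2

2


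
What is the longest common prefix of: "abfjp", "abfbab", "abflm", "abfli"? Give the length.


Words: abfjp, abfbab, abflm, abfli
  Position 0: all 'a' => match
  Position 1: all 'b' => match
  Position 2: all 'f' => match
  Position 3: ('j', 'b', 'l', 'l') => mismatch, stop
LCP = "abf" (length 3)

3


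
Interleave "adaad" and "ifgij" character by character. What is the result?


Interleaving "adaad" and "ifgij":
  Position 0: 'a' from first, 'i' from second => "ai"
  Position 1: 'd' from first, 'f' from second => "df"
  Position 2: 'a' from first, 'g' from second => "ag"
  Position 3: 'a' from first, 'i' from second => "ai"
  Position 4: 'd' from first, 'j' from second => "dj"
Result: aidfagaidj

aidfagaidj


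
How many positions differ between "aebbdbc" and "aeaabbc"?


Comparing "aebbdbc" and "aeaabbc" position by position:
  Position 0: 'a' vs 'a' => same
  Position 1: 'e' vs 'e' => same
  Position 2: 'b' vs 'a' => DIFFER
  Position 3: 'b' vs 'a' => DIFFER
  Position 4: 'd' vs 'b' => DIFFER
  Position 5: 'b' vs 'b' => same
  Position 6: 'c' vs 'c' => same
Positions that differ: 3

3


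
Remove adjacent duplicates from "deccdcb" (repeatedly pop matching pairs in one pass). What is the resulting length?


Input: deccdcb
Stack-based adjacent duplicate removal:
  Read 'd': push. Stack: d
  Read 'e': push. Stack: de
  Read 'c': push. Stack: dec
  Read 'c': matches stack top 'c' => pop. Stack: de
  Read 'd': push. Stack: ded
  Read 'c': push. Stack: dedc
  Read 'b': push. Stack: dedcb
Final stack: "dedcb" (length 5)

5


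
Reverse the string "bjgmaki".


Input: bjgmaki
Reading characters right to left:
  Position 6: 'i'
  Position 5: 'k'
  Position 4: 'a'
  Position 3: 'm'
  Position 2: 'g'
  Position 1: 'j'
  Position 0: 'b'
Reversed: ikamgjb

ikamgjb
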